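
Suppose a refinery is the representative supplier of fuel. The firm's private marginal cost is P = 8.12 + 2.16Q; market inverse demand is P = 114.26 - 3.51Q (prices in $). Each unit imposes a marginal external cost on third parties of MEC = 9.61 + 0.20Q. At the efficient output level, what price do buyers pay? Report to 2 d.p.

P = $56.54

Social marginal cost = private MC + MEC = 17.73 + 2.36Q.
Set SMC = demand: 17.73 + 2.36Q = 114.26 - 3.51Q → Q* = 16.4446.
Consumer price on the demand curve at Q*: 114.26 − 3.51×16.4446 = 56.5395.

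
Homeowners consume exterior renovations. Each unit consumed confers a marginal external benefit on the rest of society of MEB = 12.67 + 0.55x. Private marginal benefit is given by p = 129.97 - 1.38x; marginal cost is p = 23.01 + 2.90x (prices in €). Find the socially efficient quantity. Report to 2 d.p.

x* = 32.07

Social marginal benefit = demand + MEB = 142.64 - 0.83x.
Set SMB = MC: 142.64 - 0.83x = 23.01 + 2.90x → x* = 32.0724.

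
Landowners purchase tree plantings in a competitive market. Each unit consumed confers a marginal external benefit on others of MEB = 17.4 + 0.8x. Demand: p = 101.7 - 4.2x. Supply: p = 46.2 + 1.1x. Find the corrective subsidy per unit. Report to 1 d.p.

Social marginal benefit = demand + MEB = 119.1 - 3.4x.
Set SMB = MC: 119.1 - 3.4x = 46.2 + 1.1x → x* = 16.2000.
The Pigouvian subsidy equals MEB at x*: 17.4 + 0.8×16.2000 = 30.3600.

subsidy = 30.4 per unit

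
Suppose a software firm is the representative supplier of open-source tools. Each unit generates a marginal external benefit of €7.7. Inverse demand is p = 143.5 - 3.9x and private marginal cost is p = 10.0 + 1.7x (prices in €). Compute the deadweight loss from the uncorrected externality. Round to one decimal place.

DWL = €5.3

Market equilibrium (private): 10.0 + 1.7x = 143.5 - 3.9x → x_m = 23.8393.
Social marginal cost = private MC − MEB = 2.3 + 1.7x.
Set SMC = demand: 2.3 + 1.7x = 143.5 - 3.9x → x* = 25.2143.
Height of the DWL triangle at x_m is demand(x_m) − SMC(x_m) = MEB(x_m) = 7.7000.
DWL = ½ × 1.3750 × 7.7000 = 5.2938.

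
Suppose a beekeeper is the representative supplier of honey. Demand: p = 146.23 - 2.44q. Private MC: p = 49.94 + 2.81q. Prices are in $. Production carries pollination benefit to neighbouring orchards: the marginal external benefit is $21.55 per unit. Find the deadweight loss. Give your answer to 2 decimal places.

DWL = $44.23

Market equilibrium (private): 49.94 + 2.81q = 146.23 - 2.44q → q_m = 18.3410.
Social marginal cost = private MC − MEB = 28.39 + 2.81q.
Set SMC = demand: 28.39 + 2.81q = 146.23 - 2.44q → q* = 22.4457.
Between q* and q_m the wedge demand − SMC runs linearly from 0 to MEB(q_m), so the loss is a triangle.
DWL = ½ × 4.1047 × 21.5500 = 44.2281.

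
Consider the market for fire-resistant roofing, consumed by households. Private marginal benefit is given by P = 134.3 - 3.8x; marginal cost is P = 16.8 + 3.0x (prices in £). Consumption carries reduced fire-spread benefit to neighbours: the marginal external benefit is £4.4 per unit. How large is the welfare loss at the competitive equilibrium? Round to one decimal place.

Market equilibrium (private): 16.8 + 3.0x = 134.3 - 3.8x → x_m = 17.2794.
Social marginal benefit = demand + MEB = 138.7 - 3.8x.
Set SMB = MC: 138.7 - 3.8x = 16.8 + 3.0x → x* = 17.9265.
The welfare-loss triangle has base |x_m − x*| and height MEB(x_m) (the vertical gap between SMB and MC is zero at x* and MEB at x_m).
DWL = ½ × 0.6471 × 4.4000 = 1.4236.

DWL = £1.4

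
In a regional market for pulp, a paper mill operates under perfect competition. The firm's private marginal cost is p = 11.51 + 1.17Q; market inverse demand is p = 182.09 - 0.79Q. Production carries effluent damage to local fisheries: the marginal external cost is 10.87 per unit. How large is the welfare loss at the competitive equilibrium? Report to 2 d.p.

DWL = 30.14

Market equilibrium (private): 11.51 + 1.17Q = 182.09 - 0.79Q → Q_m = 87.0306.
Social marginal cost = private MC + MEC = 22.38 + 1.17Q.
Set SMC = demand: 22.38 + 1.17Q = 182.09 - 0.79Q → Q* = 81.4847.
The loss is the area between SMC and demand from Q* to Q_m; with linear curves that's a triangle of height MEC(Q_m).
DWL = ½ × 5.5459 × 10.8700 = 30.1420.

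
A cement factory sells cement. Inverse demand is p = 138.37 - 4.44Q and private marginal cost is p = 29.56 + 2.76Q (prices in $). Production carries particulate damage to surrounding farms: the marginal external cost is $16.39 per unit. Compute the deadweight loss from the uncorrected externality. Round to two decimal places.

Market equilibrium (private): 29.56 + 2.76Q = 138.37 - 4.44Q → Q_m = 15.1125.
Social marginal cost = private MC + MEC = 45.95 + 2.76Q.
Set SMC = demand: 45.95 + 2.76Q = 138.37 - 4.44Q → Q* = 12.8361.
The loss is the area between SMC and demand from Q* to Q_m; with linear curves that's a triangle of height MEC(Q_m).
DWL = ½ × 2.2764 × 16.3900 = 18.6551.

DWL = $18.66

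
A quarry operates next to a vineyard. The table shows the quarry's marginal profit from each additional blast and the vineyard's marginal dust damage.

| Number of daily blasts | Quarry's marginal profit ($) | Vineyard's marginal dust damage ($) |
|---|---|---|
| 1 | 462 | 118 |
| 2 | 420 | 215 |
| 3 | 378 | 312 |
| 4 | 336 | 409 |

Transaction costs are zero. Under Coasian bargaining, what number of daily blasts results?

3

Bargaining reaches the level where marginal profit last exceeds marginal dust damage.
That holds through level 3 (378 ≥ 312) but not at 4 (336 < 409).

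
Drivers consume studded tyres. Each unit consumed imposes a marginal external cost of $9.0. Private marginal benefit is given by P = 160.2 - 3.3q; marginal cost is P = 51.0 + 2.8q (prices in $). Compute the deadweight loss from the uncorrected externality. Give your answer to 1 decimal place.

Market equilibrium (private): 51.0 + 2.8q = 160.2 - 3.3q → q_m = 17.9016.
Social marginal benefit = demand − MEC = 151.2 - 3.3q.
Set SMB = MC: 151.2 - 3.3q = 51.0 + 2.8q → q* = 16.4262.
The loss is the area between SMB and MC from q* to q_m; with linear curves that's a triangle of height MEC(q_m).
DWL = ½ × 1.4754 × 9.0000 = 6.6393.

DWL = $6.6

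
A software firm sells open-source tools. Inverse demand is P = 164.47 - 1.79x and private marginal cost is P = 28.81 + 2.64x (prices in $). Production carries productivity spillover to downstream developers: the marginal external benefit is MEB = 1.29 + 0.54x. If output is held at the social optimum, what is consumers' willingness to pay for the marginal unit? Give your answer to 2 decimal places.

Social marginal cost = private MC − MEB = 27.52 + 2.10x.
Set SMC = demand: 27.52 + 2.10x = 164.47 - 1.79x → x* = 35.2057.
Consumer price on the demand curve at x*: 164.47 − 1.79×35.2057 = 101.4518.

P = $101.45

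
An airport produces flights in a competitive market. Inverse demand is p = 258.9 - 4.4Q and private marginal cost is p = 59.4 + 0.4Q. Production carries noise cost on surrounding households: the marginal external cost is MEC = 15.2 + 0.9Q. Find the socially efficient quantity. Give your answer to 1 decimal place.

Social marginal cost = private MC + MEC = 74.6 + 1.3Q.
Set SMC = demand: 74.6 + 1.3Q = 258.9 - 4.4Q → Q* = 32.3333.

Q* = 32.3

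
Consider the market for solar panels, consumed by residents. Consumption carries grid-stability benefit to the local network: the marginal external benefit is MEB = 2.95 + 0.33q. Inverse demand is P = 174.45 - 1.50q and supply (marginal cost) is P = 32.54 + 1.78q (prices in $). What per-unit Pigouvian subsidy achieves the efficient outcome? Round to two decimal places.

Social marginal benefit = demand + MEB = 177.40 - 1.17q.
Set SMB = MC: 177.40 - 1.17q = 32.54 + 1.78q → q* = 49.1051.
The Pigouvian subsidy equals MEB at q*: 2.95 + 0.33×49.1051 = 19.1547.

subsidy = $19.15 per unit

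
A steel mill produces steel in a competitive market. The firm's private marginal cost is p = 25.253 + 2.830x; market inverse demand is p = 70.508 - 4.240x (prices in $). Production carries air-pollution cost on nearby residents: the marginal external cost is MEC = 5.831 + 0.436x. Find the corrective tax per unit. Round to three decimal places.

Social marginal cost = private MC + MEC = 31.084 + 3.266x.
Set SMC = demand: 31.084 + 3.266x = 70.508 - 4.240x → x* = 5.2523.
The Pigouvian tax equals MEC at x*: 5.831 + 0.436×5.2523 = 8.1210.

tax = $8.121 per unit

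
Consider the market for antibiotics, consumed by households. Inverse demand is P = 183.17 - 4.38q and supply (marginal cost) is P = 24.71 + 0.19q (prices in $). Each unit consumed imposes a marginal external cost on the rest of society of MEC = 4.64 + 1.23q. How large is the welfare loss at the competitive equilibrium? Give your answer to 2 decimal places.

Market equilibrium (private): 24.71 + 0.19q = 183.17 - 4.38q → q_m = 34.6740.
Social marginal benefit = demand − MEC = 178.53 - 5.61q.
Set SMB = MC: 178.53 - 5.61q = 24.71 + 0.19q → q* = 26.5207.
Between q* and q_m the wedge MC − SMB runs linearly from 0 to MEC(q_m), so the loss is a triangle.
DWL = ½ × 8.1533 × 47.2890 = 192.7807.

DWL = $192.78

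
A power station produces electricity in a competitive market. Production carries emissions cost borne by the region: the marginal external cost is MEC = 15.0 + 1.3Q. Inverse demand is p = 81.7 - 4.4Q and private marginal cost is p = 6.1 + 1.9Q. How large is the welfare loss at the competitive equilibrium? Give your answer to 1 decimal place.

Market equilibrium (private): 6.1 + 1.9Q = 81.7 - 4.4Q → Q_m = 12.0000.
Social marginal cost = private MC + MEC = 21.1 + 3.2Q.
Set SMC = demand: 21.1 + 3.2Q = 81.7 - 4.4Q → Q* = 7.9737.
The welfare-loss triangle has base |Q_m − Q*| and height MEC(Q_m) (the vertical gap between SMC and demand is zero at Q* and MEC at Q_m).
DWL = ½ × 4.0263 × 30.6000 = 61.6024.

DWL = 61.6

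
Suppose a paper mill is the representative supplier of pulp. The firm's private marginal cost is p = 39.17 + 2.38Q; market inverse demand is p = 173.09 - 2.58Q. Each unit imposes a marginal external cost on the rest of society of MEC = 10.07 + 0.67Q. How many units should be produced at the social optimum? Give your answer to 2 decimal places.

Q* = 22.00

Social marginal cost = private MC + MEC = 49.24 + 3.05Q.
Set SMC = demand: 49.24 + 3.05Q = 173.09 - 2.58Q → Q* = 21.9982.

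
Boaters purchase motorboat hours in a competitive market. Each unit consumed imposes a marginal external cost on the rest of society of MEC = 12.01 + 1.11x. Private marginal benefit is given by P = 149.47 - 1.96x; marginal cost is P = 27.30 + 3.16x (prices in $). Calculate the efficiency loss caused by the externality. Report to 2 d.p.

DWL = $118.94

Market equilibrium (private): 27.30 + 3.16x = 149.47 - 1.96x → x_m = 23.8613.
Social marginal benefit = demand − MEC = 137.46 - 3.07x.
Set SMB = MC: 137.46 - 3.07x = 27.30 + 3.16x → x* = 17.6822.
Between x* and x_m the wedge MC − SMB runs linearly from 0 to MEC(x_m), so the loss is a triangle.
DWL = ½ × 6.1791 × 38.4961 = 118.9356.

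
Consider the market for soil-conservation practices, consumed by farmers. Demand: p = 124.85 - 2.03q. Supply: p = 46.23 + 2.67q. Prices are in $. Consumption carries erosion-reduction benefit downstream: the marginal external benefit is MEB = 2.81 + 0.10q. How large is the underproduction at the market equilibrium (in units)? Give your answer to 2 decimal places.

Market equilibrium (private): 46.23 + 2.67q = 124.85 - 2.03q → q_m = 16.7277.
Social marginal benefit = demand + MEB = 127.66 - 1.93q.
Set SMB = MC: 127.66 - 1.93q = 46.23 + 2.67q → q* = 17.7022.
Gap = |16.7277 − 17.7022| = 0.9745.

0.97 units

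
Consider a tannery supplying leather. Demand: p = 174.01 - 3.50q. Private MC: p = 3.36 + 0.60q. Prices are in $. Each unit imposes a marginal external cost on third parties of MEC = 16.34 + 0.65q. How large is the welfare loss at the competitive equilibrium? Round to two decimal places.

DWL = $198.22

Market equilibrium (private): 3.36 + 0.60q = 174.01 - 3.50q → q_m = 41.6220.
Social marginal cost = private MC + MEC = 19.70 + 1.25q.
Set SMC = demand: 19.70 + 1.25q = 174.01 - 3.50q → q* = 32.4863.
The welfare-loss triangle has base |q_m − q*| and height MEC(q_m) (the vertical gap between SMC and demand is zero at q* and MEC at q_m).
DWL = ½ × 9.1357 × 43.3943 = 198.2187.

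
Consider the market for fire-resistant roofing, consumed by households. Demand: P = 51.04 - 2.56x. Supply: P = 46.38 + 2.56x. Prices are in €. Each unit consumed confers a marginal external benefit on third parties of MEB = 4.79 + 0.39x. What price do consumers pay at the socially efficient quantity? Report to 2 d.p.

Social marginal benefit = demand + MEB = 55.83 - 2.17x.
Set SMB = MC: 55.83 - 2.17x = 46.38 + 2.56x → x* = 1.9979.
Consumer price on the demand curve at x*: 51.04 − 2.56×1.9979 = 45.9254.

P = €45.93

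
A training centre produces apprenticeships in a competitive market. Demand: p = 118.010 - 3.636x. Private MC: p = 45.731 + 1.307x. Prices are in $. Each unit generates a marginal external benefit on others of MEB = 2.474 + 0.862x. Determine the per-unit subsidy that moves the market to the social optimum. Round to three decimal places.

Social marginal cost = private MC − MEB = 43.257 + 0.445x.
Set SMC = demand: 43.257 + 0.445x = 118.010 - 3.636x → x* = 18.3173.
The Pigouvian subsidy equals MEB at x*: 2.474 + 0.862×18.3173 = 18.2635.

subsidy = $18.264 per unit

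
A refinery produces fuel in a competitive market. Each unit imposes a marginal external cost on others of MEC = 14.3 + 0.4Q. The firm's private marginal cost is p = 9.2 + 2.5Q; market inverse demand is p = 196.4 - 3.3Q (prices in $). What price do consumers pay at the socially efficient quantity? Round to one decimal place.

Social marginal cost = private MC + MEC = 23.5 + 2.9Q.
Set SMC = demand: 23.5 + 2.9Q = 196.4 - 3.3Q → Q* = 27.8871.
Consumer price on the demand curve at Q*: 196.4 − 3.3×27.8871 = 104.3726.

P = $104.4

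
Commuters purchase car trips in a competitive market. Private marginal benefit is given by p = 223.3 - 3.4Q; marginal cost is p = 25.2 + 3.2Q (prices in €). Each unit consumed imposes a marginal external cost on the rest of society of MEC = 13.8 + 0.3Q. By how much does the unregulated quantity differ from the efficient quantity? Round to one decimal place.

Market equilibrium (private): 25.2 + 3.2Q = 223.3 - 3.4Q → Q_m = 30.0152.
Social marginal benefit = demand − MEC = 209.5 - 3.7Q.
Set SMB = MC: 209.5 - 3.7Q = 25.2 + 3.2Q → Q* = 26.7101.
Gap = |30.0152 − 26.7101| = 3.3051.

3.3 units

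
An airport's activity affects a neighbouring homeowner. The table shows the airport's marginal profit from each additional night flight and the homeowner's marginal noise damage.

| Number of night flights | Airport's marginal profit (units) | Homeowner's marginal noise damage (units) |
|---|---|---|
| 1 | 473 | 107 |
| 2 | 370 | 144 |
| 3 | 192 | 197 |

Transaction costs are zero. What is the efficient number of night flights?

2

Bargaining reaches the level where marginal profit last exceeds marginal noise damage.
That holds through level 2 (370 ≥ 144) but not at 3 (192 < 197).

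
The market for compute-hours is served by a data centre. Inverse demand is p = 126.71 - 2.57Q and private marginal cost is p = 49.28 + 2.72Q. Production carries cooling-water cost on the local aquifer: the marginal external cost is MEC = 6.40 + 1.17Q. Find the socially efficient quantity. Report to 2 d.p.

Q* = 11.00

Social marginal cost = private MC + MEC = 55.68 + 3.89Q.
Set SMC = demand: 55.68 + 3.89Q = 126.71 - 2.57Q → Q* = 10.9954.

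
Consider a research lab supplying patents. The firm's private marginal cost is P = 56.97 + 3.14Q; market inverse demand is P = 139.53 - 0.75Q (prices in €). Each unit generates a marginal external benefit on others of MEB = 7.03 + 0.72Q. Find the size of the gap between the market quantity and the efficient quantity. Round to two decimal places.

Market equilibrium (private): 56.97 + 3.14Q = 139.53 - 0.75Q → Q_m = 21.2237.
Social marginal cost = private MC − MEB = 49.94 + 2.42Q.
Set SMC = demand: 49.94 + 2.42Q = 139.53 - 0.75Q → Q* = 28.2618.
Gap = |21.2237 − 28.2618| = 7.0381.

7.04 units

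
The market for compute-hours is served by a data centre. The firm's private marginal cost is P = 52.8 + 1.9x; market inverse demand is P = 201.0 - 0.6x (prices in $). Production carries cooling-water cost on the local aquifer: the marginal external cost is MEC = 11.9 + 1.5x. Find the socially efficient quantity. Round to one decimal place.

x* = 34.1

Social marginal cost = private MC + MEC = 64.7 + 3.4x.
Set SMC = demand: 64.7 + 3.4x = 201.0 - 0.6x → x* = 34.0750.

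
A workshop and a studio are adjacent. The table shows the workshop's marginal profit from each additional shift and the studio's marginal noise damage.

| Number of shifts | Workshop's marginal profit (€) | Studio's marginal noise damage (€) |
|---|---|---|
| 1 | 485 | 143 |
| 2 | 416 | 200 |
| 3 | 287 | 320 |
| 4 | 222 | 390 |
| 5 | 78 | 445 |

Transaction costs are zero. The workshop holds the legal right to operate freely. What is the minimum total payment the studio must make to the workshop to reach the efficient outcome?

Left alone the workshop would choose level 5 (marginal profit stays positive).
Efficient level: k* = 2 (marginal profit ≥ marginal noise damage through 2).
The studio must at least cover the workshop's forgone profit from cutting 5→2: 287 + 222 + 78 = 587.

€587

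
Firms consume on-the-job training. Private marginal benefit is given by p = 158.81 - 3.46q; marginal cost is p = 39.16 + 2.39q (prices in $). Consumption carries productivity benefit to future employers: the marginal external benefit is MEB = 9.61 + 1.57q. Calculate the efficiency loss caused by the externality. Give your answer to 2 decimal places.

Market equilibrium (private): 39.16 + 2.39q = 158.81 - 3.46q → q_m = 20.4530.
Social marginal benefit = demand + MEB = 168.42 - 1.89q.
Set SMB = MC: 168.42 - 1.89q = 39.16 + 2.39q → q* = 30.2009.
Height of the DWL triangle at q_m is SMB(q_m) − MC(q_m) = MEB(q_m) = 41.7212.
DWL = ½ × 9.7479 × 41.7212 = 203.3470.

DWL = $203.35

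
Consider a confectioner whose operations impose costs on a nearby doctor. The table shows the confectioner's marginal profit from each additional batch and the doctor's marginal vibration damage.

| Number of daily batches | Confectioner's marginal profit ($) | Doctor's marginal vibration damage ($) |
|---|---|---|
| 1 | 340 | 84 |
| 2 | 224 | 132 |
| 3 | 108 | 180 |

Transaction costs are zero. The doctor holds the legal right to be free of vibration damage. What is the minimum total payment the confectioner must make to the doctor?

Efficient level: marginal profit ≥ marginal vibration damage through level 2, so k* = 2.
With the doctor holding the right, the confectioner must at least compensate total damage at k*: 84 + 132 = 216.

$216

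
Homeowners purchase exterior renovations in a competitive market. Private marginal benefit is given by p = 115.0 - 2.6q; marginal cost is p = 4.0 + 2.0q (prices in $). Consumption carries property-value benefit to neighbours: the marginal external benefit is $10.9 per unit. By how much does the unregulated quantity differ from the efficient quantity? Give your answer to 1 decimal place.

2.4 units

Market equilibrium (private): 4.0 + 2.0q = 115.0 - 2.6q → q_m = 24.1304.
Social marginal benefit = demand + MEB = 125.9 - 2.6q.
Set SMB = MC: 125.9 - 2.6q = 4.0 + 2.0q → q* = 26.5000.
Gap = |24.1304 − 26.5000| = 2.3696.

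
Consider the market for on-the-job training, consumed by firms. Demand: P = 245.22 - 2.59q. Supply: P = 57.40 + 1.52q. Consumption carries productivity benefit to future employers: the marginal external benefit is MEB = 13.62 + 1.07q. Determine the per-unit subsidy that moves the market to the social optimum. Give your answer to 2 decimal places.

Social marginal benefit = demand + MEB = 258.84 - 1.52q.
Set SMB = MC: 258.84 - 1.52q = 57.40 + 1.52q → q* = 66.2632.
The Pigouvian subsidy equals MEB at q*: 13.62 + 1.07×66.2632 = 84.5216.

subsidy = 84.52 per unit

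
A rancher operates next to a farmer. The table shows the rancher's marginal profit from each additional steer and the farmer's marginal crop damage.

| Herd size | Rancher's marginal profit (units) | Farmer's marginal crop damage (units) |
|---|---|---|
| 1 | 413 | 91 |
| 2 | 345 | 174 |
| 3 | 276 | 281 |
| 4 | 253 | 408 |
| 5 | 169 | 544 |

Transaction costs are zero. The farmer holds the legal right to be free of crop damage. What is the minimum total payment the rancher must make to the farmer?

Efficient level: marginal profit ≥ marginal crop damage through level 2, so k* = 2.
With the farmer holding the right, the rancher must at least compensate total damage at k*: 91 + 174 = 265.

265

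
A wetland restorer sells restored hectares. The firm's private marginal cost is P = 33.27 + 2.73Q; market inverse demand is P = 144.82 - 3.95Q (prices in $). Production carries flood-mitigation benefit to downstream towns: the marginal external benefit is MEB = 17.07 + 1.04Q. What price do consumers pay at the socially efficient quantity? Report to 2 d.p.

P = $54.74

Social marginal cost = private MC − MEB = 16.20 + 1.69Q.
Set SMC = demand: 16.20 + 1.69Q = 144.82 - 3.95Q → Q* = 22.8050.
Consumer price on the demand curve at Q*: 144.82 − 3.95×22.8050 = 54.7403.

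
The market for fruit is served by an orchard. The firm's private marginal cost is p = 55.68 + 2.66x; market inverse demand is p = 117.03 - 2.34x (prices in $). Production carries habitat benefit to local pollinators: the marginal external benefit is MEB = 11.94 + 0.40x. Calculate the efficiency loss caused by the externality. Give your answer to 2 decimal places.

Market equilibrium (private): 55.68 + 2.66x = 117.03 - 2.34x → x_m = 12.2700.
Social marginal cost = private MC − MEB = 43.74 + 2.26x.
Set SMC = demand: 43.74 + 2.26x = 117.03 - 2.34x → x* = 15.9326.
Between x* and x_m the wedge demand − SMC runs linearly from 0 to MEB(x_m), so the loss is a triangle.
DWL = ½ × 3.6626 × 16.8480 = 30.8537.

DWL = $30.85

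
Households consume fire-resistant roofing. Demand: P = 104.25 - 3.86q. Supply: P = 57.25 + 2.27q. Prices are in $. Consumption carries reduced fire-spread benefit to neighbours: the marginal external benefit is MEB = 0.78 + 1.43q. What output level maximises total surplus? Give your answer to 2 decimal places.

q* = 10.17

Social marginal benefit = demand + MEB = 105.03 - 2.43q.
Set SMB = MC: 105.03 - 2.43q = 57.25 + 2.27q → q* = 10.1660.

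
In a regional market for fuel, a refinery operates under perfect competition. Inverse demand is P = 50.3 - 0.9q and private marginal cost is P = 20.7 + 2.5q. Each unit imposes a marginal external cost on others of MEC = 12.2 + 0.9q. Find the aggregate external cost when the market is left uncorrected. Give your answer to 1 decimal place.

Market equilibrium (private): 20.7 + 2.5q = 50.3 - 0.9q → q_m = 8.7059.
Total external cost = ∫₀^{q_m} (12.2 + 0.9q) dq = 12.2×8.7059 + ½×0.9×8.7059² = 140.3187.

140.3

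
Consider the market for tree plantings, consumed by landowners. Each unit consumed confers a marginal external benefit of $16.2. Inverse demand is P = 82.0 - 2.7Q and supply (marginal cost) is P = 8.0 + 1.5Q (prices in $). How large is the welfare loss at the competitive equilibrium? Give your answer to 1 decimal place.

DWL = $31.2

Market equilibrium (private): 8.0 + 1.5Q = 82.0 - 2.7Q → Q_m = 17.6190.
Social marginal benefit = demand + MEB = 98.2 - 2.7Q.
Set SMB = MC: 98.2 - 2.7Q = 8.0 + 1.5Q → Q* = 21.4762.
The loss is the area between SMB and MC from Q* to Q_m; with linear curves that's a triangle of height MEB(Q_m).
DWL = ½ × 3.8572 × 16.2000 = 31.2433.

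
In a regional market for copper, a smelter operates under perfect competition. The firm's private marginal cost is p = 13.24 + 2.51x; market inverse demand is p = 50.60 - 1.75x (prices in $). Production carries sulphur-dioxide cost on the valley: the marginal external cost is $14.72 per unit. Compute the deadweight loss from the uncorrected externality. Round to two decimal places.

Market equilibrium (private): 13.24 + 2.51x = 50.60 - 1.75x → x_m = 8.7700.
Social marginal cost = private MC + MEC = 27.96 + 2.51x.
Set SMC = demand: 27.96 + 2.51x = 50.60 - 1.75x → x* = 5.3146.
Height of the DWL triangle at x_m is SMC(x_m) − demand(x_m) = MEC(x_m) = 14.7200.
DWL = ½ × 3.4554 × 14.7200 = 25.4317.

DWL = $25.43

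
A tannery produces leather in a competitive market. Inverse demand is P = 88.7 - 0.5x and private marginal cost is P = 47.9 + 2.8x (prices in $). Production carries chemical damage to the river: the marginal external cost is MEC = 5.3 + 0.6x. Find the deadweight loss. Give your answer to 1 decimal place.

DWL = $20.7

Market equilibrium (private): 47.9 + 2.8x = 88.7 - 0.5x → x_m = 12.3636.
Social marginal cost = private MC + MEC = 53.2 + 3.4x.
Set SMC = demand: 53.2 + 3.4x = 88.7 - 0.5x → x* = 9.1026.
Between x* and x_m the wedge SMC − demand runs linearly from 0 to MEC(x_m), so the loss is a triangle.
DWL = ½ × 3.2610 × 12.7182 = 20.7370.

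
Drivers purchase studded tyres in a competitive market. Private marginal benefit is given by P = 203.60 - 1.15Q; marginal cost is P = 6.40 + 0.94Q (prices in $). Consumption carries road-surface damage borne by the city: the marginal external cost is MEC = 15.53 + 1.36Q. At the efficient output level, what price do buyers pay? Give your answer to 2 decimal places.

P = $143.04

Social marginal benefit = demand − MEC = 188.07 - 2.51Q.
Set SMB = MC: 188.07 - 2.51Q = 6.40 + 0.94Q → Q* = 52.6580.
Consumer price on the demand curve at Q*: 203.60 − 1.15×52.6580 = 143.0433.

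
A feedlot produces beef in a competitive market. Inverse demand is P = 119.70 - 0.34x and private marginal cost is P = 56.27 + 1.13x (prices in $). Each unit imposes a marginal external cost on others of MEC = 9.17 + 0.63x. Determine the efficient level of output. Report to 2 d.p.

x* = 25.84

Social marginal cost = private MC + MEC = 65.44 + 1.76x.
Set SMC = demand: 65.44 + 1.76x = 119.70 - 0.34x → x* = 25.8381.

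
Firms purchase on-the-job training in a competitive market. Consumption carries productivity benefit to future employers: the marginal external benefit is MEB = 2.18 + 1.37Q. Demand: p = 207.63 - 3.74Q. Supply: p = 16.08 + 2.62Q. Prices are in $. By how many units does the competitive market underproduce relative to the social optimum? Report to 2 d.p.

Market equilibrium (private): 16.08 + 2.62Q = 207.63 - 3.74Q → Q_m = 30.1179.
Social marginal benefit = demand + MEB = 209.81 - 2.37Q.
Set SMB = MC: 209.81 - 2.37Q = 16.08 + 2.62Q → Q* = 38.8236.
Gap = |30.1179 − 38.8236| = 8.7057.

8.71 units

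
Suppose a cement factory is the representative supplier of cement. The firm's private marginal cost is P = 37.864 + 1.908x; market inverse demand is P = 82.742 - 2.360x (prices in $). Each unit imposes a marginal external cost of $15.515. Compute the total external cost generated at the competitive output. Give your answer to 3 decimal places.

$163.140

Market equilibrium (private): 37.864 + 1.908x = 82.742 - 2.360x → x_m = 10.5150.
Total external cost = MEC × x_m = 15.515 × 10.5150 = 163.1402.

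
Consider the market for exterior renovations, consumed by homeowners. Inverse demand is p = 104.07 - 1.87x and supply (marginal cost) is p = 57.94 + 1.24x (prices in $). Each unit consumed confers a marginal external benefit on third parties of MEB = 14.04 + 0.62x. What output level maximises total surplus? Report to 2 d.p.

Social marginal benefit = demand + MEB = 118.11 - 1.25x.
Set SMB = MC: 118.11 - 1.25x = 57.94 + 1.24x → x* = 24.1647.

x* = 24.16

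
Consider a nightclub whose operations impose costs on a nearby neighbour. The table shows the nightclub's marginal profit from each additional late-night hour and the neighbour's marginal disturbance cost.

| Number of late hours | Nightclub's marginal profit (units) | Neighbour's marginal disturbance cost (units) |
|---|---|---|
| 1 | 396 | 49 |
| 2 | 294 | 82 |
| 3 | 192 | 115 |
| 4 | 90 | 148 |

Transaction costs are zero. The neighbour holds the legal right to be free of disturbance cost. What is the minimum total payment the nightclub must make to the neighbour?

246

Efficient level: marginal profit ≥ marginal disturbance cost through level 3, so k* = 3.
With the neighbour holding the right, the nightclub must at least compensate total damage at k*: 49 + 82 + 115 = 246.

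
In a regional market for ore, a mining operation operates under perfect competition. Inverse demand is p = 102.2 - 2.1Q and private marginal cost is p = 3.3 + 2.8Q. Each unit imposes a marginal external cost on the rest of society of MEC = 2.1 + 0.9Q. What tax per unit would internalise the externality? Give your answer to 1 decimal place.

tax = 17.1 per unit

Social marginal cost = private MC + MEC = 5.4 + 3.7Q.
Set SMC = demand: 5.4 + 3.7Q = 102.2 - 2.1Q → Q* = 16.6897.
The Pigouvian tax equals MEC at Q*: 2.1 + 0.9×16.6897 = 17.1207.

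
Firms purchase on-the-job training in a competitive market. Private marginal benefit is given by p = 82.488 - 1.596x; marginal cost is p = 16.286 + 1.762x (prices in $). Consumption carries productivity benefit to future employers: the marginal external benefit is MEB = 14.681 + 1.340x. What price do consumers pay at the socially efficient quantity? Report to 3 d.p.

P = $18.519

Social marginal benefit = demand + MEB = 97.169 - 0.256x.
Set SMB = MC: 97.169 - 0.256x = 16.286 + 1.762x → x* = 40.0808.
Consumer price on the demand curve at x*: 82.488 − 1.596×40.0808 = 18.5190.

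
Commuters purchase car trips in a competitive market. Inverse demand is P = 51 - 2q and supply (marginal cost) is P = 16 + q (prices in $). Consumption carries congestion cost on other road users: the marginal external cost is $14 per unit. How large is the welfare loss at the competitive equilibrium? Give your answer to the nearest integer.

Market equilibrium (private): 16 + q = 51 - 2q → q_m = 11.6667.
Social marginal benefit = demand − MEC = 37 - 2q.
Set SMB = MC: 37 - 2q = 16 + q → q* = 7.0000.
Between q* and q_m the wedge MC − SMB runs linearly from 0 to MEC(q_m), so the loss is a triangle.
DWL = ½ × 4.6667 × 14.0000 = 32.6669.

DWL = $33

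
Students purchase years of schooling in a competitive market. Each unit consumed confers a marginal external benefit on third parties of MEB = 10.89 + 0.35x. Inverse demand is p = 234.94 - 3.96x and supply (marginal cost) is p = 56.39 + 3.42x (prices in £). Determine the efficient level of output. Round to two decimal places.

x* = 26.95

Social marginal benefit = demand + MEB = 245.83 - 3.61x.
Set SMB = MC: 245.83 - 3.61x = 56.39 + 3.42x → x* = 26.9474.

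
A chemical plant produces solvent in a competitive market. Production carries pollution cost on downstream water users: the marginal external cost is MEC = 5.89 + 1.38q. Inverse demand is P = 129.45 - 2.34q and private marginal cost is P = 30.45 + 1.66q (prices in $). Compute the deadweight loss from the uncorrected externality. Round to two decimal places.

Market equilibrium (private): 30.45 + 1.66q = 129.45 - 2.34q → q_m = 24.7500.
Social marginal cost = private MC + MEC = 36.34 + 3.04q.
Set SMC = demand: 36.34 + 3.04q = 129.45 - 2.34q → q* = 17.3067.
The welfare-loss triangle has base |q_m − q*| and height MEC(q_m) (the vertical gap between SMC and demand is zero at q* and MEC at q_m).
DWL = ½ × 7.4433 × 40.0450 = 149.0335.

DWL = $149.03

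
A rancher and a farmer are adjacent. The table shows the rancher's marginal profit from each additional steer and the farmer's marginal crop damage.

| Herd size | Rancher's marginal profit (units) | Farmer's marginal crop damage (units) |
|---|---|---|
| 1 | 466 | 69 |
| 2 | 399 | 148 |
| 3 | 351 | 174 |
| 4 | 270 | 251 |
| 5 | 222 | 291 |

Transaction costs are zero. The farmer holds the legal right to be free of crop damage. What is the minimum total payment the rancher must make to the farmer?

642

Efficient level: marginal profit ≥ marginal crop damage through level 4, so k* = 4.
With the farmer holding the right, the rancher must at least compensate total damage at k*: 69 + 148 + 174 + 251 = 642.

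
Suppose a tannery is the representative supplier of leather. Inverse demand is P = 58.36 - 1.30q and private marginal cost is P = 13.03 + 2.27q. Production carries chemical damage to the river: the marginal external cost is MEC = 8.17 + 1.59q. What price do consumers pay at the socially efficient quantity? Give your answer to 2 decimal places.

P = 49.00

Social marginal cost = private MC + MEC = 21.20 + 3.86q.
Set SMC = demand: 21.20 + 3.86q = 58.36 - 1.30q → q* = 7.2016.
Consumer price on the demand curve at q*: 58.36 − 1.30×7.2016 = 48.9979.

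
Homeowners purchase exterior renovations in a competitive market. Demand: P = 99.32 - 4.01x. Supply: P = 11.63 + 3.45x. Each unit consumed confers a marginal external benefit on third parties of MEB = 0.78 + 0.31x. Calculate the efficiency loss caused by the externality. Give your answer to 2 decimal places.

Market equilibrium (private): 11.63 + 3.45x = 99.32 - 4.01x → x_m = 11.7547.
Social marginal benefit = demand + MEB = 100.10 - 3.70x.
Set SMB = MC: 100.10 - 3.70x = 11.63 + 3.45x → x* = 12.3734.
Height of the DWL triangle at x_m is SMB(x_m) − MC(x_m) = MEB(x_m) = 4.4240.
DWL = ½ × 0.6187 × 4.4240 = 1.3686.

DWL = 1.37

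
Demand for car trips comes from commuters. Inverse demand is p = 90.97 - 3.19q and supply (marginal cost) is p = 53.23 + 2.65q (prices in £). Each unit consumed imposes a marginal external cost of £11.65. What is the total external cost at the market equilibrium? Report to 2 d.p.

£75.29

Market equilibrium (private): 53.23 + 2.65q = 90.97 - 3.19q → q_m = 6.4623.
Total external cost = MEC × q_m = 11.65 × 6.4623 = 75.2858.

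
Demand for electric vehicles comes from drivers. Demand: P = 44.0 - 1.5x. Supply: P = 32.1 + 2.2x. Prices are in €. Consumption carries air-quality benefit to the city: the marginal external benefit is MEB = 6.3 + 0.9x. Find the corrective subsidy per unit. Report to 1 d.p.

Social marginal benefit = demand + MEB = 50.3 - 0.6x.
Set SMB = MC: 50.3 - 0.6x = 32.1 + 2.2x → x* = 6.5000.
The Pigouvian subsidy equals MEB at x*: 6.3 + 0.9×6.5000 = 12.1500.

subsidy = €12.2 per unit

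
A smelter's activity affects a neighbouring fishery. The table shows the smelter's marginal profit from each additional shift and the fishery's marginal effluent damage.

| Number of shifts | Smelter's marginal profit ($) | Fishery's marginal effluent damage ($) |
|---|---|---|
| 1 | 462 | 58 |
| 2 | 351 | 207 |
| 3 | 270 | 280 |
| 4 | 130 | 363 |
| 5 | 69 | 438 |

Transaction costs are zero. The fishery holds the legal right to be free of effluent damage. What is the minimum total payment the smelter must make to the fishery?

$265

Efficient level: marginal profit ≥ marginal effluent damage through level 2, so k* = 2.
With the fishery holding the right, the smelter must at least compensate total damage at k*: 58 + 207 = 265.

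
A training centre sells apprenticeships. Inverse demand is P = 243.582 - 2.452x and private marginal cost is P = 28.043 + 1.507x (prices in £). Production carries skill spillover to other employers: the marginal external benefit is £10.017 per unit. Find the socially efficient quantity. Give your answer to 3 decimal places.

x* = 56.973

Social marginal cost = private MC − MEB = 18.026 + 1.507x.
Set SMC = demand: 18.026 + 1.507x = 243.582 - 2.452x → x* = 56.9730.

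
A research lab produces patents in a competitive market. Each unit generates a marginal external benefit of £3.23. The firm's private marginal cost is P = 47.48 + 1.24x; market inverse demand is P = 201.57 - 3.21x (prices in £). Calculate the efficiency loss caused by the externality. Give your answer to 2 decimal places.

Market equilibrium (private): 47.48 + 1.24x = 201.57 - 3.21x → x_m = 34.6270.
Social marginal cost = private MC − MEB = 44.25 + 1.24x.
Set SMC = demand: 44.25 + 1.24x = 201.57 - 3.21x → x* = 35.3528.
The loss is the area between SMC and demand from x* to x_m; with linear curves that's a triangle of height MEB(x_m).
DWL = ½ × 0.7258 × 3.2300 = 1.1722.

DWL = £1.17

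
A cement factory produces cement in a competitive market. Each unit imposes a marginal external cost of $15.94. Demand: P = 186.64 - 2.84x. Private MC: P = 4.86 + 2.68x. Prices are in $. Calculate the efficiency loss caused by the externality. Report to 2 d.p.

DWL = $23.01

Market equilibrium (private): 4.86 + 2.68x = 186.64 - 2.84x → x_m = 32.9312.
Social marginal cost = private MC + MEC = 20.80 + 2.68x.
Set SMC = demand: 20.80 + 2.68x = 186.64 - 2.84x → x* = 30.0435.
Between x* and x_m the wedge SMC − demand runs linearly from 0 to MEC(x_m), so the loss is a triangle.
DWL = ½ × 2.8877 × 15.9400 = 23.0150.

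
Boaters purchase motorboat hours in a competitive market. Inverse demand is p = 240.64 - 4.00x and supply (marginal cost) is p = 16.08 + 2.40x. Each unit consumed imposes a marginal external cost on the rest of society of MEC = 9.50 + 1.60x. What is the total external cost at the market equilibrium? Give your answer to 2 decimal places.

1318.24

Market equilibrium (private): 16.08 + 2.40x = 240.64 - 4.00x → x_m = 35.0875.
Total external cost = ∫₀^{x_m} (9.50 + 1.60x) dx = 9.50×35.0875 + ½×1.60×35.0875² = 1318.2374.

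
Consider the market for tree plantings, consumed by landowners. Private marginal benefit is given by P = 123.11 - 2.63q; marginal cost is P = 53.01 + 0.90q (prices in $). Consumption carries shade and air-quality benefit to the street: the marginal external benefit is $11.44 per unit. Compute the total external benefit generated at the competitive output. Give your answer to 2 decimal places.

$227.18

Market equilibrium (private): 53.01 + 0.90q = 123.11 - 2.63q → q_m = 19.8584.
Total external benefit = MEB × q_m = 11.44 × 19.8584 = 227.1801.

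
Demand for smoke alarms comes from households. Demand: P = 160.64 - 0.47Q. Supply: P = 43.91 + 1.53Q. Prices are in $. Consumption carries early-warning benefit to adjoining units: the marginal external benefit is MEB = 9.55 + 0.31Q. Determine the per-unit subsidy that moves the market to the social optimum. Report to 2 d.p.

subsidy = $32.71 per unit

Social marginal benefit = demand + MEB = 170.19 - 0.16Q.
Set SMB = MC: 170.19 - 0.16Q = 43.91 + 1.53Q → Q* = 74.7219.
The Pigouvian subsidy equals MEB at Q*: 9.55 + 0.31×74.7219 = 32.7138.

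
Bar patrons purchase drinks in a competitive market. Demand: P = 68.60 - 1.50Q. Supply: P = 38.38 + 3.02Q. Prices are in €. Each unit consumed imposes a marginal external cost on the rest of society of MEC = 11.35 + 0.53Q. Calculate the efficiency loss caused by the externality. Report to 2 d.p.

DWL = €21.96

Market equilibrium (private): 38.38 + 3.02Q = 68.60 - 1.50Q → Q_m = 6.6858.
Social marginal benefit = demand − MEC = 57.25 - 2.03Q.
Set SMB = MC: 57.25 - 2.03Q = 38.38 + 3.02Q → Q* = 3.7366.
The loss is the area between SMB and MC from Q* to Q_m; with linear curves that's a triangle of height MEC(Q_m).
DWL = ½ × 2.9492 × 14.8935 = 21.9620.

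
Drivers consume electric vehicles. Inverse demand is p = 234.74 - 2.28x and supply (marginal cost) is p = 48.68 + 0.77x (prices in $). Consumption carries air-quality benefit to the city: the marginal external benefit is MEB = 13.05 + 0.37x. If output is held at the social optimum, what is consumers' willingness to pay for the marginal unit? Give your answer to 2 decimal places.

P = $65.35

Social marginal benefit = demand + MEB = 247.79 - 1.91x.
Set SMB = MC: 247.79 - 1.91x = 48.68 + 0.77x → x* = 74.2948.
Consumer price on the demand curve at x*: 234.74 − 2.28×74.2948 = 65.3479.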